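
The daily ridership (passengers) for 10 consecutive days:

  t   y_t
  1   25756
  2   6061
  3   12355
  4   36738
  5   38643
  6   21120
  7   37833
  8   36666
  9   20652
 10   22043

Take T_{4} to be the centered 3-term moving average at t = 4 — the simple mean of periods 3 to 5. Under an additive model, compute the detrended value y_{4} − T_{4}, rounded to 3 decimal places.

Trend T_4 = (12355 + 36738 + 38643) / 3 = 87736/3 = 29245.33333
Detrended value: 36738 − 29245.33333 = 7492.667

7492.667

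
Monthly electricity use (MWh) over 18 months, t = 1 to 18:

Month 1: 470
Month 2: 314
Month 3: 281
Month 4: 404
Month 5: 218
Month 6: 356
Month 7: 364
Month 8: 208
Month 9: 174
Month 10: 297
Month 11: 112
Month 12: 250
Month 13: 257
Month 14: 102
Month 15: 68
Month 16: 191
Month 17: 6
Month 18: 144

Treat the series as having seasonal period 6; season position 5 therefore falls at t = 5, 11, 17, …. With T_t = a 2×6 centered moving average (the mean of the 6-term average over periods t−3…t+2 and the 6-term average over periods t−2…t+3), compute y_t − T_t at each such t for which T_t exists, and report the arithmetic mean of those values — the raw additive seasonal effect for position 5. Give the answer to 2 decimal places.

Season position 5 occurs at t = 5, 11 (where T_t is defined).
t=5: T_5 = 314.0000; y_5 − T_5 = 218 − 314.0000 = -96.0000
t=11: T_11 = 207.5000; y_11 − T_11 = 112 − 207.5000 = -95.5000
Mean deviation: (-96.0000 + -95.5000) / 2 = -95.75

-95.75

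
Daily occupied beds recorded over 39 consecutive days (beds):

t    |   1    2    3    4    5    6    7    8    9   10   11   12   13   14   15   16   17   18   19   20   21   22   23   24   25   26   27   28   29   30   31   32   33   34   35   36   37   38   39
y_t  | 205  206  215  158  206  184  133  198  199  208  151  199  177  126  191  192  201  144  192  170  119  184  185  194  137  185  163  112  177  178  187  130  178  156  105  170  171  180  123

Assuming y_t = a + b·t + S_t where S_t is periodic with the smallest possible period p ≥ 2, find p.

First differences y_{t+1} − y_t: 1, 9, -57, 48, -22, -51, 65, 1, 9, -57, 48, -22, -51, 65, 1, 9, …
The difference pattern repeats every 7 terms and not for any smaller step, so p = 7.

7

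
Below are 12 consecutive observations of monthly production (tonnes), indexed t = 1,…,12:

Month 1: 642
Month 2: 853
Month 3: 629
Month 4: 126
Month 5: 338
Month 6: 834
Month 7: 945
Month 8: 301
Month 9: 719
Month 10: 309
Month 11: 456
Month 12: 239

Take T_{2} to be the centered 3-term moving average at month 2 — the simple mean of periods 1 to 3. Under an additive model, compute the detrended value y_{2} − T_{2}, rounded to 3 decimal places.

Trend T_2 = (642 + 853 + 629) / 3 = 2124/3 = 708.00000
Detrended value: 853 − 708.00000 = 145.000

145.000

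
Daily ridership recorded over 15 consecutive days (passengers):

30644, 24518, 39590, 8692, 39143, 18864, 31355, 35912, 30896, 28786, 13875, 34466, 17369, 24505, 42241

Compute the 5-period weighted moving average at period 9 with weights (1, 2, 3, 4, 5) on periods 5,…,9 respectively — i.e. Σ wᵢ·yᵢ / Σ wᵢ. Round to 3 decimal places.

31270.933

Weighted sum: 1·39143 + 2·18864 + 3·31355 + 4·35912 + 5·30896 = 39143 + 37728 + 94065 + 143648 + 154480 = 469064
Weight total: 1 + 2 + 3 + 4 + 5 = 15
WMA = 469064 / 15 = 31270.933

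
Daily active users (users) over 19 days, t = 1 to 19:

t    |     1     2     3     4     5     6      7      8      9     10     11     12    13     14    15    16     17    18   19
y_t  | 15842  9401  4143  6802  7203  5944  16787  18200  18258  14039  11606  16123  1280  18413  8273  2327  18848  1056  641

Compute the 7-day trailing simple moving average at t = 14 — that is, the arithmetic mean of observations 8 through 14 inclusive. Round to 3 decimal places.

Sum of periods 8–14: 18200 + 18258 + 14039 + 11606 + 16123 + 1280 + 18413 = 97919
Divide by 7: 97919 / 7 = 13988.429

13988.429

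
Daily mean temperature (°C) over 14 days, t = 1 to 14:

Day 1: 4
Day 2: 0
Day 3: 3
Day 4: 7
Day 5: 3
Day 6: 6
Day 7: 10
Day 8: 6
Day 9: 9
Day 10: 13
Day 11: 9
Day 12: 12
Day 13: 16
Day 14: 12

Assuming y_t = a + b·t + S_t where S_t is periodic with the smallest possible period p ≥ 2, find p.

3

First differences y_{t+1} − y_t: -4, 3, 4, -4, 3, 4, -4, 3, …
The difference pattern repeats every 3 terms and not for any smaller step, so p = 3.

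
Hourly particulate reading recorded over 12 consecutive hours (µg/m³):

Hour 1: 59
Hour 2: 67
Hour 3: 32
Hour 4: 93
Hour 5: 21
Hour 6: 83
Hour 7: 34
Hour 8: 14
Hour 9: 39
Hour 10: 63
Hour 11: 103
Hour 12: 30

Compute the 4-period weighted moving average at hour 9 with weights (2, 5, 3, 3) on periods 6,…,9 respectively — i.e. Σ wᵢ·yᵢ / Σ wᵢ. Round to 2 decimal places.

38.08

Weighted sum: 2·83 + 5·34 + 3·14 + 3·39 = 166 + 170 + 42 + 117 = 495
Weight total: 2 + 5 + 3 + 3 = 13
WMA = 495 / 13 = 38.08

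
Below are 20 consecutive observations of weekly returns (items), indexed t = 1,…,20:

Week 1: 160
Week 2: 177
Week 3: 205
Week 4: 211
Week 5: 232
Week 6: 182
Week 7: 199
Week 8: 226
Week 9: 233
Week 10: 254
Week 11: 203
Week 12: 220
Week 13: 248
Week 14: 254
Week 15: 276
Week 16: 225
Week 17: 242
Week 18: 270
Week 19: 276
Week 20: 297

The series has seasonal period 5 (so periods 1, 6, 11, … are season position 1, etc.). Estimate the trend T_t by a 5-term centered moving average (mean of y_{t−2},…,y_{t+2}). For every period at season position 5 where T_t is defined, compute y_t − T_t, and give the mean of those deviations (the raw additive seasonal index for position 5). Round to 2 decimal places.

Season position 5 occurs at t = 5, 10, 15 (where T_t is defined).
t=5: T_5 = 205.8000; y_5 − T_5 = 232 − 205.8000 = 26.2000
t=10: T_10 = 227.2000; y_10 − T_10 = 254 − 227.2000 = 26.8000
t=15: T_15 = 249.0000; y_15 − T_15 = 276 − 249.0000 = 27.0000
Mean deviation: (26.2000 + 26.8000 + 27.0000) / 3 = 26.67

26.67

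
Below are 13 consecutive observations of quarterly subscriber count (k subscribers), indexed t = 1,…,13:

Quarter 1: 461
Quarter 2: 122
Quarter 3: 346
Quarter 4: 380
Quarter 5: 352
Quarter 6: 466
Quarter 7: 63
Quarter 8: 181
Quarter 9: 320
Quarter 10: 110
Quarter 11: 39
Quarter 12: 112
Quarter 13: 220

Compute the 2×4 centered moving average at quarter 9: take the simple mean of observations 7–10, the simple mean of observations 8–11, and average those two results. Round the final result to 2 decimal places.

165.50

Sum over 7–10: 63 + 181 + 320 + 110 = 674
Sum over 8–11: 181 + 320 + 110 + 39 = 650
CMA at t=9 = (674 + 650) / (2·4) = 1324 / 8 = 165.50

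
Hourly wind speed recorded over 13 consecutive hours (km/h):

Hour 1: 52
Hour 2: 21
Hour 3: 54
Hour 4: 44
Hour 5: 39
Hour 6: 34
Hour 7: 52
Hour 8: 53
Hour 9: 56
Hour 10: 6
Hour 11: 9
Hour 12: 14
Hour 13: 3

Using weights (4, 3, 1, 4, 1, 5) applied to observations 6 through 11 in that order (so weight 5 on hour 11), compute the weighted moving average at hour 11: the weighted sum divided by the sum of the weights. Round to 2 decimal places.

34.44

Weighted sum: 4·34 + 3·52 + 1·53 + 4·56 + 1·6 + 5·9 = 136 + 156 + 53 + 224 + 6 + 45 = 620
Weight total: 4 + 3 + 1 + 4 + 1 + 5 = 18
WMA = 620 / 18 = 34.44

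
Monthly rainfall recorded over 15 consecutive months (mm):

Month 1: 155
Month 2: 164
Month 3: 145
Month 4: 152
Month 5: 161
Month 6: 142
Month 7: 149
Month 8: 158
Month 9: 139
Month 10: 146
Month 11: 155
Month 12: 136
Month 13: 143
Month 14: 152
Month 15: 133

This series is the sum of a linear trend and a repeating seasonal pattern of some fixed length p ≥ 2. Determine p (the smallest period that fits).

3

First differences y_{t+1} − y_t: 9, -19, 7, 9, -19, 7, 9, -19, …
The difference pattern repeats every 3 terms and not for any smaller step, so p = 3.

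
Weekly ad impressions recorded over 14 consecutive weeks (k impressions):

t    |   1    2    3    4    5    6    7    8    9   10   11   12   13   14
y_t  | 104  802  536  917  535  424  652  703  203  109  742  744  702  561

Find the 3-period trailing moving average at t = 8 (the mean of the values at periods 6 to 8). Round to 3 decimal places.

593.000

Sum of periods 6–8: 424 + 652 + 703 = 1779
Divide by 3: 1779 / 3 = 593.000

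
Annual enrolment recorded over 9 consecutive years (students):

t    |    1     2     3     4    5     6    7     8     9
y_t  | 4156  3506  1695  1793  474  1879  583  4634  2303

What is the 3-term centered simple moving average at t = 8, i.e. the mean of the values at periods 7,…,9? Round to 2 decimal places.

2506.67

Sum of periods 7–9: 583 + 4634 + 2303 = 7520
Divide by 3: 7520 / 3 = 2506.67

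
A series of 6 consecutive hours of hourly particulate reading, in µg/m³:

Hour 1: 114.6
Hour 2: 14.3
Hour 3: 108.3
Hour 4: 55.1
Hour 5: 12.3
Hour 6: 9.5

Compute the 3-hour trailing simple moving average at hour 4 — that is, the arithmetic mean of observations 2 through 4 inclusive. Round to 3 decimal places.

59.233

Sum of periods 2–4: 14.3 + 108.3 + 55.1 = 177.7
Divide by 3: 177.7 / 3 = 59.233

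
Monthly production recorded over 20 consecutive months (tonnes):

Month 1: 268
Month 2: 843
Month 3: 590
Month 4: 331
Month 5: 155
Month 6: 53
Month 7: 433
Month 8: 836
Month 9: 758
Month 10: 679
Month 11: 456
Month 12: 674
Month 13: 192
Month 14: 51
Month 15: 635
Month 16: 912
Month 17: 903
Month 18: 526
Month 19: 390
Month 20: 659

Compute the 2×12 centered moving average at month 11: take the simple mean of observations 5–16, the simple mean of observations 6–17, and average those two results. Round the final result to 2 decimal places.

Sum over 5–16: 155 + 53 + 433 + 836 + 758 + 679 + 456 + 674 + 192 + 51 + 635 + 912 = 5834
Sum over 6–17: 53 + 433 + 836 + 758 + 679 + 456 + 674 + 192 + 51 + 635 + 912 + 903 = 6582
CMA at t=11 = (5834 + 6582) / (2·12) = 12416 / 24 = 517.33

517.33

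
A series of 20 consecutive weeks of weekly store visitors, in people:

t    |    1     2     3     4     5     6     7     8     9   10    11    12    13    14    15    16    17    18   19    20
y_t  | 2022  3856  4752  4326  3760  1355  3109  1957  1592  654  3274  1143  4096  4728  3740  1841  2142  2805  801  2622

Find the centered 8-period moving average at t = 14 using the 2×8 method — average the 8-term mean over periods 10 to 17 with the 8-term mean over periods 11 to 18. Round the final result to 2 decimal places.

Sum over 10–17: 654 + 3274 + 1143 + 4096 + 4728 + 3740 + 1841 + 2142 = 21618
Sum over 11–18: 3274 + 1143 + 4096 + 4728 + 3740 + 1841 + 2142 + 2805 = 23769
CMA at t=14 = (21618 + 23769) / (2·8) = 45387 / 16 = 2836.69

2836.69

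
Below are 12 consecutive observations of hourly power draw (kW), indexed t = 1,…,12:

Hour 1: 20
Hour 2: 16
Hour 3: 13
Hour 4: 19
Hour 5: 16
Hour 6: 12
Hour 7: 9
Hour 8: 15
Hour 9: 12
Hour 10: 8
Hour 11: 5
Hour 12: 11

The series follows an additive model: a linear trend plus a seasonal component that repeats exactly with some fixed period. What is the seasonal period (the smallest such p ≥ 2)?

4

First differences y_{t+1} − y_t: -4, -3, 6, -3, -4, -3, 6, -3, -4, -3, …
The difference pattern repeats every 4 terms and not for any smaller step, so p = 4.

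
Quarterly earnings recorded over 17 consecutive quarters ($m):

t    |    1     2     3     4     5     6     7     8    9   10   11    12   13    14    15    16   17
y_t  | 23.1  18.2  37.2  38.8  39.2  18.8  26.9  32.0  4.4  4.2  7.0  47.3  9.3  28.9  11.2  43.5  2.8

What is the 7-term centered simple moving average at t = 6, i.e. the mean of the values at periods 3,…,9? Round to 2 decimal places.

28.19

Sum of periods 3–9: 37.2 + 38.8 + 39.2 + 18.8 + 26.9 + 32.0 + 4.4 = 197.3
Divide by 7: 197.3 / 7 = 28.19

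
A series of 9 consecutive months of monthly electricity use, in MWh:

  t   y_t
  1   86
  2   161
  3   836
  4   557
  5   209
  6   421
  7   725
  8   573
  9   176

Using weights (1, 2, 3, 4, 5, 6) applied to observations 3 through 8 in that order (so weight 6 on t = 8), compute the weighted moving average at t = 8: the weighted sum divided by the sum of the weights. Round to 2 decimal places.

Weighted sum: 1·836 + 2·557 + 3·209 + 4·421 + 5·725 + 6·573 = 836 + 1114 + 627 + 1684 + 3625 + 3438 = 11324
Weight total: 1 + 2 + 3 + 4 + 5 + 6 = 21
WMA = 11324 / 21 = 539.24

539.24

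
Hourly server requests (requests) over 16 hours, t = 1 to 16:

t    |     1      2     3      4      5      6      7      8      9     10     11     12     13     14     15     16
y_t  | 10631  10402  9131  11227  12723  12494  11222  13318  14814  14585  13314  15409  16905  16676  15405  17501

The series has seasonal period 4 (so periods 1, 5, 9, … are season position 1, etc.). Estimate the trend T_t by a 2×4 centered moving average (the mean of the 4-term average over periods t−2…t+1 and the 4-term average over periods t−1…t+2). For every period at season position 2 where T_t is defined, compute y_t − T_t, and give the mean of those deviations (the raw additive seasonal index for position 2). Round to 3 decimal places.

Season position 2 occurs at t = 6, 10, 14 (where T_t is defined).
t=6: T_6 = 12177.87500; y_6 − T_6 = 12494 − 12177.87500 = 316.12500
t=10: T_10 = 14269.12500; y_10 − T_10 = 14585 − 14269.12500 = 315.87500
t=14: T_14 = 16360.25000; y_14 − T_14 = 16676 − 16360.25000 = 315.75000
Mean deviation: (316.12500 + 315.87500 + 315.75000) / 3 = 315.917

315.917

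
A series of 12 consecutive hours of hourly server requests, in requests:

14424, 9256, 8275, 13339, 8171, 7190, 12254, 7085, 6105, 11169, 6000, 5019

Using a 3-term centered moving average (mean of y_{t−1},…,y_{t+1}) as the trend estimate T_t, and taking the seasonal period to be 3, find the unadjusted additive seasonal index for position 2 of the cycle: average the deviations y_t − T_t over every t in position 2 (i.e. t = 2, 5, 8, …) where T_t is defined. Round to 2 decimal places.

-1395.92

Season position 2 occurs at t = 2, 5, 8, 11 (where T_t is defined).
t=2: T_2 = 10651.6667; y_2 − T_2 = 9256 − 10651.6667 = -1395.6667
t=5: T_5 = 9566.6667; y_5 − T_5 = 8171 − 9566.6667 = -1395.6667
t=8: T_8 = 8481.3333; y_8 − T_8 = 7085 − 8481.3333 = -1396.3333
t=11: T_11 = 7396.0000; y_11 − T_11 = 6000 − 7396.0000 = -1396.0000
Mean deviation: (-1395.6667 + -1395.6667 + -1396.3333 + -1396.0000) / 4 = -1395.92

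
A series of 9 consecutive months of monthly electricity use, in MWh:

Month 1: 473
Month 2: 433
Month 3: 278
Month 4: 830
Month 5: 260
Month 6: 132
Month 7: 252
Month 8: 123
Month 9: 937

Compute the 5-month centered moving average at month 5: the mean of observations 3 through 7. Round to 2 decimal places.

350.40

Sum of periods 3–7: 278 + 830 + 260 + 132 + 252 = 1752
Divide by 5: 1752 / 5 = 350.40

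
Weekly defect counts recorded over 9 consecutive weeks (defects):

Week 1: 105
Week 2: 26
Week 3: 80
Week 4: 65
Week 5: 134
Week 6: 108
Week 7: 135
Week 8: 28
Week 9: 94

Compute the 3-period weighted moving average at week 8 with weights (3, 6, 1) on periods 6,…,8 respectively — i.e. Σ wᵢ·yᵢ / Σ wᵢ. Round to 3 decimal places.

116.200

Weighted sum: 3·108 + 6·135 + 1·28 = 324 + 810 + 28 = 1162
Weight total: 3 + 6 + 1 = 10
WMA = 1162 / 10 = 116.200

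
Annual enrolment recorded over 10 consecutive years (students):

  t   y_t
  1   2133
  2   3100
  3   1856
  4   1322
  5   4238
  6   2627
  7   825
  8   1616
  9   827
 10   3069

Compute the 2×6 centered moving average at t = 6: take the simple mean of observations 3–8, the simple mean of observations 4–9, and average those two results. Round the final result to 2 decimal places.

Sum over 3–8: 1856 + 1322 + 4238 + 2627 + 825 + 1616 = 12484
Sum over 4–9: 1322 + 4238 + 2627 + 825 + 1616 + 827 = 11455
CMA at t=6 = (12484 + 11455) / (2·6) = 23939 / 12 = 1994.92

1994.92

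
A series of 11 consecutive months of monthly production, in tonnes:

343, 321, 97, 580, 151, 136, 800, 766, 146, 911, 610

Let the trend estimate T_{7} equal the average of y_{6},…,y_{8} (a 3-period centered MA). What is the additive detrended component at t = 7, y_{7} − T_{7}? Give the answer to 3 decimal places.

Trend T_7 = (136 + 800 + 766) / 3 = 1702/3 = 567.33333
Detrended value: 800 − 567.33333 = 232.667

232.667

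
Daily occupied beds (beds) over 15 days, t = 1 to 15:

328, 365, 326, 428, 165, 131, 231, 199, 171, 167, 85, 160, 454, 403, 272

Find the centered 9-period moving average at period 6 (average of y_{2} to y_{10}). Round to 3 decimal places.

Sum of periods 2–10: 365 + 326 + 428 + 165 + 131 + 231 + 199 + 171 + 167 = 2183
Divide by 9: 2183 / 9 = 242.556

242.556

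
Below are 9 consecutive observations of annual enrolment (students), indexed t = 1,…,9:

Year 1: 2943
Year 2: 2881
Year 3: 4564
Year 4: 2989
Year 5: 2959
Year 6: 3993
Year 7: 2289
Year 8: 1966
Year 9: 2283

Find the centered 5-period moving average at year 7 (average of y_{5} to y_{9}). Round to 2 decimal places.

2698.00

Sum of periods 5–9: 2959 + 3993 + 2289 + 1966 + 2283 = 13490
Divide by 5: 13490 / 5 = 2698.00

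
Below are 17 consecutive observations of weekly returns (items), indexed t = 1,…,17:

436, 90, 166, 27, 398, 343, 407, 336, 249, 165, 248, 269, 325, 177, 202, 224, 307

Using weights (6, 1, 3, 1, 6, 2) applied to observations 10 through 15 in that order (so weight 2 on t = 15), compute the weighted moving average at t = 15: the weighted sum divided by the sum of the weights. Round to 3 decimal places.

Weighted sum: 6·165 + 1·248 + 3·269 + 1·325 + 6·177 + 2·202 = 990 + 248 + 807 + 325 + 1062 + 404 = 3836
Weight total: 6 + 1 + 3 + 1 + 6 + 2 = 19
WMA = 3836 / 19 = 201.895

201.895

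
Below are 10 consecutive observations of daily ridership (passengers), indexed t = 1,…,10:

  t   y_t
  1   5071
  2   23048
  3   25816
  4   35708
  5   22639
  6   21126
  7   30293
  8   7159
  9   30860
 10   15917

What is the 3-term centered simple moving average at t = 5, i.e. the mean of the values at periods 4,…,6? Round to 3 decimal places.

26491.000

Sum of periods 4–6: 35708 + 22639 + 21126 = 79473
Divide by 3: 79473 / 3 = 26491.000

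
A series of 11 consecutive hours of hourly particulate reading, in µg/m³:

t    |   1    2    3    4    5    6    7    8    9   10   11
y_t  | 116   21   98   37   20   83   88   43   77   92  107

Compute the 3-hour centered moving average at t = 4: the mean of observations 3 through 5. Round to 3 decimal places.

Sum of periods 3–5: 98 + 37 + 20 = 155
Divide by 3: 155 / 3 = 51.667

51.667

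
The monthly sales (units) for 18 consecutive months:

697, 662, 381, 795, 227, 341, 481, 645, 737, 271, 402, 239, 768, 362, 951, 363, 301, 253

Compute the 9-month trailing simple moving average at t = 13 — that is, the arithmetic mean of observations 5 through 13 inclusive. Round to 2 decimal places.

Sum of periods 5–13: 227 + 341 + 481 + 645 + 737 + 271 + 402 + 239 + 768 = 4111
Divide by 9: 4111 / 9 = 456.78

456.78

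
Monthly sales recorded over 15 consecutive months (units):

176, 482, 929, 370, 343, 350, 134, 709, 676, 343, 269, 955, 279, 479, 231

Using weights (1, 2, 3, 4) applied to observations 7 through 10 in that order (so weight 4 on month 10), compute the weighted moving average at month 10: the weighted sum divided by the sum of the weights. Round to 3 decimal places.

495.200

Weighted sum: 1·134 + 2·709 + 3·676 + 4·343 = 134 + 1418 + 2028 + 1372 = 4952
Weight total: 1 + 2 + 3 + 4 = 10
WMA = 4952 / 10 = 495.200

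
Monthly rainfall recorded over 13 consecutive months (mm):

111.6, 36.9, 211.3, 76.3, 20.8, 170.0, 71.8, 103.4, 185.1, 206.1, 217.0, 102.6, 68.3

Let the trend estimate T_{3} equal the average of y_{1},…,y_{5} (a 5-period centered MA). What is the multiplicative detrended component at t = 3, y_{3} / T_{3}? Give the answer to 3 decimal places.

2.312

Trend T_3 = (111.6 + 36.9 + 211.3 + 76.3 + 20.8) / 5 = 456.9/5 = 91.38000
Ratio to trend: 211.3 / 91.38000 = 2.312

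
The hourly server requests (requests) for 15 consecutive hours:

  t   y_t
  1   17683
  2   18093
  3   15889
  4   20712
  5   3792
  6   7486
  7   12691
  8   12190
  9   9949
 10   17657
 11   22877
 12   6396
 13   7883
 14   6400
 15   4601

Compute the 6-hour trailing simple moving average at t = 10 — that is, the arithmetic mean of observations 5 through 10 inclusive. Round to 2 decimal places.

Sum of periods 5–10: 3792 + 7486 + 12691 + 12190 + 9949 + 17657 = 63765
Divide by 6: 63765 / 6 = 10627.50

10627.50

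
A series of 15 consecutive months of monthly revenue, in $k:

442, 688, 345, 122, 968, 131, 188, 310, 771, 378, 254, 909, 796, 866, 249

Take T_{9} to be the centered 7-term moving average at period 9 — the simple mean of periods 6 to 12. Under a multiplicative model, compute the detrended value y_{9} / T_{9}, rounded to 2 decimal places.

1.84

Trend T_9 = (131 + 188 + 310 + 771 + 378 + 254 + 909) / 7 = 2941/7 = 420.1429
Ratio to trend: 771 / 420.1429 = 1.84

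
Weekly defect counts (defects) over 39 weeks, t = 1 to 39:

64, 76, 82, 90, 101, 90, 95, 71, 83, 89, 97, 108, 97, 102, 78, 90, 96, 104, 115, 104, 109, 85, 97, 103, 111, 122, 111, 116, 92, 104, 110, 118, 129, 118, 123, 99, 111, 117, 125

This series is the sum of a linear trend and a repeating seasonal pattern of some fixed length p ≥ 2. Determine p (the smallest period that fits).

7

First differences y_{t+1} − y_t: 12, 6, 8, 11, -11, 5, -24, 12, 6, 8, 11, -11, 5, -24, 12, 6, …
The difference pattern repeats every 7 terms and not for any smaller step, so p = 7.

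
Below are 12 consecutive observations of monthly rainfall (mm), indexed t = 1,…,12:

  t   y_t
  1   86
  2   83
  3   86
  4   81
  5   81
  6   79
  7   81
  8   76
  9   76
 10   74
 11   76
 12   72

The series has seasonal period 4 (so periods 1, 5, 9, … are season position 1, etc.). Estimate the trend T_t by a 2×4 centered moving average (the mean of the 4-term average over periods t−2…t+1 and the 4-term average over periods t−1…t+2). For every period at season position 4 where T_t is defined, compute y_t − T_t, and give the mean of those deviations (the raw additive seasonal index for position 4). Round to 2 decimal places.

-1.31

Season position 4 occurs at t = 4, 8 (where T_t is defined).
t=4: T_4 = 82.2500; y_4 − T_4 = 81 − 82.2500 = -1.2500
t=8: T_8 = 77.3750; y_8 − T_8 = 76 − 77.3750 = -1.3750
Mean deviation: (-1.2500 + -1.3750) / 2 = -1.31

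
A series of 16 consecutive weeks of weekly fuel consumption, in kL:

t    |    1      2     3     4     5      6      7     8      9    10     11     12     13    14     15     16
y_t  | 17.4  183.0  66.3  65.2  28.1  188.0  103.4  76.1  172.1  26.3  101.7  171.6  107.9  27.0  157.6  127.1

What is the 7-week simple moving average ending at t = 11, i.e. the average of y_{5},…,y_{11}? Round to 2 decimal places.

99.39

Sum of periods 5–11: 28.1 + 188.0 + 103.4 + 76.1 + 172.1 + 26.3 + 101.7 = 695.7
Divide by 7: 695.7 / 7 = 99.39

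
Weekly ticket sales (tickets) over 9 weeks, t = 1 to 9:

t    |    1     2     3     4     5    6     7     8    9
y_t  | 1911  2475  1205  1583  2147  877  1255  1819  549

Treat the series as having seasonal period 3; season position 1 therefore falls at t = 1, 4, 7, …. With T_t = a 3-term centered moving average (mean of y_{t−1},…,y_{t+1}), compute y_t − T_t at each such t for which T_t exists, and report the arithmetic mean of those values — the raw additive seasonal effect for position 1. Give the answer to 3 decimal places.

-62.000

Season position 1 occurs at t = 4, 7 (where T_t is defined).
t=4: T_4 = 1645.00000; y_4 − T_4 = 1583 − 1645.00000 = -62.00000
t=7: T_7 = 1317.00000; y_7 − T_7 = 1255 − 1317.00000 = -62.00000
Mean deviation: (-62.00000 + -62.00000) / 2 = -62.000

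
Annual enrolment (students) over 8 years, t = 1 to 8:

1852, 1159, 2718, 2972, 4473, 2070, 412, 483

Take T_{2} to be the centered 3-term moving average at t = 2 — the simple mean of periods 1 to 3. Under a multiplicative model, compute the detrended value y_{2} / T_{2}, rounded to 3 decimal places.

0.607

Trend T_2 = (1852 + 1159 + 2718) / 3 = 5729/3 = 1909.66667
Ratio to trend: 1159 / 1909.66667 = 0.607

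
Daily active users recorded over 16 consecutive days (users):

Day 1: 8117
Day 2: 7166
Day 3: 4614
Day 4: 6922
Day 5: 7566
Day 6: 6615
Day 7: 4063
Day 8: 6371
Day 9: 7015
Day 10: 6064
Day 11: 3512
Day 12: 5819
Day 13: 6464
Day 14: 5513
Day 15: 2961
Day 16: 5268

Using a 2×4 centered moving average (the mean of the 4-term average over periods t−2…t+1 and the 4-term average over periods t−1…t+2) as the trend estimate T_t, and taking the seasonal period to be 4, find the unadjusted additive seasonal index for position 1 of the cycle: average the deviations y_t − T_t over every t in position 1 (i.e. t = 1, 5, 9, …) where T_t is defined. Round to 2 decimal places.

1205.71

Season position 1 occurs at t = 5, 9, 13 (where T_t is defined).
t=5: T_5 = 6360.3750; y_5 − T_5 = 7566 − 6360.3750 = 1205.6250
t=9: T_9 = 5809.3750; y_9 − T_9 = 7015 − 5809.3750 = 1205.6250
t=13: T_13 = 5258.1250; y_13 − T_13 = 6464 − 5258.1250 = 1205.8750
Mean deviation: (1205.6250 + 1205.6250 + 1205.8750) / 3 = 1205.71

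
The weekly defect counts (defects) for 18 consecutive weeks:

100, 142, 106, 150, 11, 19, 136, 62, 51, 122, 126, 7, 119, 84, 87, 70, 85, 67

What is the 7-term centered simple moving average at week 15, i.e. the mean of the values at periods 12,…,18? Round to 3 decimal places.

74.143

Sum of periods 12–18: 7 + 119 + 84 + 87 + 70 + 85 + 67 = 519
Divide by 7: 519 / 7 = 74.143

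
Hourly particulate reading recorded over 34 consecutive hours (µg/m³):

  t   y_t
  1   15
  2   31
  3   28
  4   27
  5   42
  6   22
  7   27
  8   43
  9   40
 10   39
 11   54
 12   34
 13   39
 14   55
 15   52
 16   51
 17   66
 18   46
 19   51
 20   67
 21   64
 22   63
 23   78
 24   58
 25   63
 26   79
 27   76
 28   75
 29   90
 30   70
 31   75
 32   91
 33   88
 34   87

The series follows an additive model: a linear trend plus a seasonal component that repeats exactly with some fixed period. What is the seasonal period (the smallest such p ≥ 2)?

First differences y_{t+1} − y_t: 16, -3, -1, 15, -20, 5, 16, -3, -1, 15, -20, 5, 16, -3, …
The difference pattern repeats every 6 terms and not for any smaller step, so p = 6.

6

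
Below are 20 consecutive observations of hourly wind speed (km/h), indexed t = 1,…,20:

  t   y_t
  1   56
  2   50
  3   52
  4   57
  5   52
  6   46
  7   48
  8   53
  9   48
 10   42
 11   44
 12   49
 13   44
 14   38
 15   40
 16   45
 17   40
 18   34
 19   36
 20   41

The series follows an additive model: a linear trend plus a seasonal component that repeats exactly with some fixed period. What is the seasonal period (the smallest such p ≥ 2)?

First differences y_{t+1} − y_t: -6, 2, 5, -5, -6, 2, 5, -5, -6, 2, …
The difference pattern repeats every 4 terms and not for any smaller step, so p = 4.

4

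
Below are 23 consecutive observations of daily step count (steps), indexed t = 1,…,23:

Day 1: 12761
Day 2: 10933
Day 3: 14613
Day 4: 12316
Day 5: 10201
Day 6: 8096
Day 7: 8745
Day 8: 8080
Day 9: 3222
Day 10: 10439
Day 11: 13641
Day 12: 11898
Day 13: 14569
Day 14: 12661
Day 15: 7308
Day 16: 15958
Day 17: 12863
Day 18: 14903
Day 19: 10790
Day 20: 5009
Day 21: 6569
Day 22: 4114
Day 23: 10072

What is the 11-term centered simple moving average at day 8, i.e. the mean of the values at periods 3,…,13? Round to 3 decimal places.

Sum of periods 3–13: 14613 + 12316 + 10201 + 8096 + 8745 + 8080 + 3222 + 10439 + 13641 + 11898 + 14569 = 115820
Divide by 11: 115820 / 11 = 10529.091

10529.091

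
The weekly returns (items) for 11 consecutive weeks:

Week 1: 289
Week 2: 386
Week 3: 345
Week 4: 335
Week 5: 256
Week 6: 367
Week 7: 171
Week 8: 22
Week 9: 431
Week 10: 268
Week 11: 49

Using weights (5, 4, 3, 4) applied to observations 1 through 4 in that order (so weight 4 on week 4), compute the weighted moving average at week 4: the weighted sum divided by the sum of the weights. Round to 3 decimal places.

335.250

Weighted sum: 5·289 + 4·386 + 3·345 + 4·335 = 1445 + 1544 + 1035 + 1340 = 5364
Weight total: 5 + 4 + 3 + 4 = 16
WMA = 5364 / 16 = 335.250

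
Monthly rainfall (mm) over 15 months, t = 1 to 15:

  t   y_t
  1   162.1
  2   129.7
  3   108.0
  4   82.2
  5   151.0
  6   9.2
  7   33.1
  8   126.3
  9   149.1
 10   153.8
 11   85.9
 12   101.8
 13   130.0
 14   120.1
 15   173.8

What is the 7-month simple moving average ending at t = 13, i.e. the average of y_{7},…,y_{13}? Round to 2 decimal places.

111.43

Sum of periods 7–13: 33.1 + 126.3 + 149.1 + 153.8 + 85.9 + 101.8 + 130.0 = 780.0
Divide by 7: 780.0 / 7 = 111.43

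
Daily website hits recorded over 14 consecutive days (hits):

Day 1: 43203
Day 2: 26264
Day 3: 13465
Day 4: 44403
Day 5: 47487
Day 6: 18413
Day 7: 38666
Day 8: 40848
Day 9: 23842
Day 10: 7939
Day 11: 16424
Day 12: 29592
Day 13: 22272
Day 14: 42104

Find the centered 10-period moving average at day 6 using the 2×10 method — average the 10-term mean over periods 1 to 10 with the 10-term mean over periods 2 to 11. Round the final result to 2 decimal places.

29114.05

Sum over 1–10: 43203 + 26264 + 13465 + 44403 + 47487 + 18413 + 38666 + 40848 + 23842 + 7939 = 304530
Sum over 2–11: 26264 + 13465 + 44403 + 47487 + 18413 + 38666 + 40848 + 23842 + 7939 + 16424 = 277751
CMA at t=6 = (304530 + 277751) / (2·10) = 582281 / 20 = 29114.05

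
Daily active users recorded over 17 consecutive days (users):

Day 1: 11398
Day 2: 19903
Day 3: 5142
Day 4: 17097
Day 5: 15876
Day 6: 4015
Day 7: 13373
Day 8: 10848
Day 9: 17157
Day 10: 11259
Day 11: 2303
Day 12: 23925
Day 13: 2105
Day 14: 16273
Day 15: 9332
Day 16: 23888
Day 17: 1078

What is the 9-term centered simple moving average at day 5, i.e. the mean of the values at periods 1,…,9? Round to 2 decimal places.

12756.56

Sum of periods 1–9: 11398 + 19903 + 5142 + 17097 + 15876 + 4015 + 13373 + 10848 + 17157 = 114809
Divide by 9: 114809 / 9 = 12756.56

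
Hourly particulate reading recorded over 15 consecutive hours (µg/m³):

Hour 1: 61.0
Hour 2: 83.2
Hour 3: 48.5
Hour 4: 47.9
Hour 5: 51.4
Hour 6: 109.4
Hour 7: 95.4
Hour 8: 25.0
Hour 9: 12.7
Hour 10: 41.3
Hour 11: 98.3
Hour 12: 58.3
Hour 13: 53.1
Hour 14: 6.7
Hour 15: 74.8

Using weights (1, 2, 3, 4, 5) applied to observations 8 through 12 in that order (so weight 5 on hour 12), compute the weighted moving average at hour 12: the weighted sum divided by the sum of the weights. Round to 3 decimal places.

57.267

Weighted sum: 1·25.0 + 2·12.7 + 3·41.3 + 4·98.3 + 5·58.3 = 25.0 + 25.4 + 123.9 + 393.2 + 291.5 = 859.0
Weight total: 1 + 2 + 3 + 4 + 5 = 15
WMA = 859.0 / 15 = 57.267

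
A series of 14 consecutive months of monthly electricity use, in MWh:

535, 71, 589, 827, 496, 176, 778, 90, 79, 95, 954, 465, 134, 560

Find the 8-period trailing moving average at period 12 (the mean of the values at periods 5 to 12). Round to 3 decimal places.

391.625

Sum of periods 5–12: 496 + 176 + 778 + 90 + 79 + 95 + 954 + 465 = 3133
Divide by 8: 3133 / 8 = 391.625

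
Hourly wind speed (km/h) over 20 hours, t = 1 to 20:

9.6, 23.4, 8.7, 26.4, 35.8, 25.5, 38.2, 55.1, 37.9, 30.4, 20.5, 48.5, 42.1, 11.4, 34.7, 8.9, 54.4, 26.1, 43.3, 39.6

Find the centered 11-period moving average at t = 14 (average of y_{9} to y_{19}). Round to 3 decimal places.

32.564

Sum of periods 9–19: 37.9 + 30.4 + 20.5 + 48.5 + 42.1 + 11.4 + 34.7 + 8.9 + 54.4 + 26.1 + 43.3 = 358.2
Divide by 11: 358.2 / 11 = 32.564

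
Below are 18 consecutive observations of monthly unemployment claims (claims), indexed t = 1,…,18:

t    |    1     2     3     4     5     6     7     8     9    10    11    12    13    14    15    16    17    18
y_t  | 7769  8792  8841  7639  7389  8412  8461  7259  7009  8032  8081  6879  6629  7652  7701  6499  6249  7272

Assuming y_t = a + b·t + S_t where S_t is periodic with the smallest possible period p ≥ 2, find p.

First differences y_{t+1} − y_t: 1023, 49, -1202, -250, 1023, 49, -1202, -250, 1023, 49, …
The difference pattern repeats every 4 terms and not for any smaller step, so p = 4.

4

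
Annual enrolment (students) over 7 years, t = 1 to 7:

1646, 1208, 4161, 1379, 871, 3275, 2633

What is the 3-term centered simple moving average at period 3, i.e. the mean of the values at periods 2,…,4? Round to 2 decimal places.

2249.33

Sum of periods 2–4: 1208 + 4161 + 1379 = 6748
Divide by 3: 6748 / 3 = 2249.33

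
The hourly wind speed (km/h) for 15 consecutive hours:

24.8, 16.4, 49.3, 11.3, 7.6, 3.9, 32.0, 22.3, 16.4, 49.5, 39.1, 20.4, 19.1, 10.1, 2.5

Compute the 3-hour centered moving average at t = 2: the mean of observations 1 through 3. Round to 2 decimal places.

Sum of periods 1–3: 24.8 + 16.4 + 49.3 = 90.5
Divide by 3: 90.5 / 3 = 30.17

30.17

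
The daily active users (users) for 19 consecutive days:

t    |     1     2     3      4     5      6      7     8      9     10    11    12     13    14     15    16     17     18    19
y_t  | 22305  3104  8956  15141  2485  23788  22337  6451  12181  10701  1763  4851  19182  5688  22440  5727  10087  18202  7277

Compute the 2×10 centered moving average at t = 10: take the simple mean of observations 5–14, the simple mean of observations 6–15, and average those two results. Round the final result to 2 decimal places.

Sum over 5–14: 2485 + 23788 + 22337 + 6451 + 12181 + 10701 + 1763 + 4851 + 19182 + 5688 = 109427
Sum over 6–15: 23788 + 22337 + 6451 + 12181 + 10701 + 1763 + 4851 + 19182 + 5688 + 22440 = 129382
CMA at t=10 = (109427 + 129382) / (2·10) = 238809 / 20 = 11940.45

11940.45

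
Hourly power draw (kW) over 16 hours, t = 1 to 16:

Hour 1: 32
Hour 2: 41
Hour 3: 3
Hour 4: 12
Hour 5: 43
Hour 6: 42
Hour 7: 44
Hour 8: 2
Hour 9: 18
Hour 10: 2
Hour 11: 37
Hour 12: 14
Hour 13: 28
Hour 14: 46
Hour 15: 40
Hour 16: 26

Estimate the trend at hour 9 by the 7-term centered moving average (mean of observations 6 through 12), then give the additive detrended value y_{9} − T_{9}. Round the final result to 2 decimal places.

Trend T_9 = (42 + 44 + 2 + 18 + 2 + 37 + 14) / 7 = 159/7 = 22.7143
Detrended value: 18 − 22.7143 = -4.71

-4.71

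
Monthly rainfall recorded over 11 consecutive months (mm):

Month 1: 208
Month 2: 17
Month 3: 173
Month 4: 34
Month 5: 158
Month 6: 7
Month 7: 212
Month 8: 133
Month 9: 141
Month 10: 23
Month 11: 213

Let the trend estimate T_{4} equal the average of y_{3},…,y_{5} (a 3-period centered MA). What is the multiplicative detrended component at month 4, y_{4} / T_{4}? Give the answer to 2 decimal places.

Trend T_4 = (173 + 34 + 158) / 3 = 365/3 = 121.6667
Ratio to trend: 34 / 121.6667 = 0.28

0.28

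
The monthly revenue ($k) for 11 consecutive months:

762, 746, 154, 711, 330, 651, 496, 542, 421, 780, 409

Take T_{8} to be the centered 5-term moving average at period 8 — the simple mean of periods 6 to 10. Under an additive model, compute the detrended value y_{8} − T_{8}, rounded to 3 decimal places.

Trend T_8 = (651 + 496 + 542 + 421 + 780) / 5 = 2890/5 = 578.00000
Detrended value: 542 − 578.00000 = -36.000

-36.000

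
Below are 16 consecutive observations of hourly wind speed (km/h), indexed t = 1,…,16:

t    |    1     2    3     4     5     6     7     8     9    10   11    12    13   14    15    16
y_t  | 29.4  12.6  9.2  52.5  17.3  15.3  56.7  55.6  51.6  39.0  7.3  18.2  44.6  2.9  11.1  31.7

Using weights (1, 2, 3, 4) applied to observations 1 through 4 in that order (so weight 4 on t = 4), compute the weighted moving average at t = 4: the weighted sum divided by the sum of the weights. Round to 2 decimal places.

Weighted sum: 1·29.4 + 2·12.6 + 3·9.2 + 4·52.5 = 29.4 + 25.2 + 27.6 + 210.0 = 292.2
Weight total: 1 + 2 + 3 + 4 = 10
WMA = 292.2 / 10 = 29.22

29.22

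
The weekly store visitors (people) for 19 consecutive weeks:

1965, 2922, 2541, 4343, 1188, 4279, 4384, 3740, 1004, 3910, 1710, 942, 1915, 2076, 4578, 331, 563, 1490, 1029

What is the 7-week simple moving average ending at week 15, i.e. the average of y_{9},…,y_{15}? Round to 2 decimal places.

2305.00

Sum of periods 9–15: 1004 + 3910 + 1710 + 942 + 1915 + 2076 + 4578 = 16135
Divide by 7: 16135 / 7 = 2305.00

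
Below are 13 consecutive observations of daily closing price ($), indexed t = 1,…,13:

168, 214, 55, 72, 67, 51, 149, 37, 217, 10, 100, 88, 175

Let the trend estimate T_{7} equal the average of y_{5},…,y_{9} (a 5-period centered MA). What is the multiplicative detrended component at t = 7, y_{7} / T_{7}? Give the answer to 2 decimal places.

Trend T_7 = (67 + 51 + 149 + 37 + 217) / 5 = 521/5 = 104.2000
Ratio to trend: 149 / 104.2000 = 1.43

1.43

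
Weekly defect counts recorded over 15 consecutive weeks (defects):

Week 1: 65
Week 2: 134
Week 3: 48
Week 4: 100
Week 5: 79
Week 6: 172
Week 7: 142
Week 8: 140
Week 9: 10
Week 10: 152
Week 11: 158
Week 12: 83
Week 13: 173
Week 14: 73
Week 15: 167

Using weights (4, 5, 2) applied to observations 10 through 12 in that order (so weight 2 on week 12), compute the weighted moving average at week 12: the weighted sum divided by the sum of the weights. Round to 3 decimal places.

Weighted sum: 4·152 + 5·158 + 2·83 = 608 + 790 + 166 = 1564
Weight total: 4 + 5 + 2 = 11
WMA = 1564 / 11 = 142.182

142.182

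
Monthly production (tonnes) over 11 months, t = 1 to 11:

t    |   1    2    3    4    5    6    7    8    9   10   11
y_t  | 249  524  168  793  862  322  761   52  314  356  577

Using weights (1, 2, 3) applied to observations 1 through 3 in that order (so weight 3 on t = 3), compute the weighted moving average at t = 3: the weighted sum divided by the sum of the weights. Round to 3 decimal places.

Weighted sum: 1·249 + 2·524 + 3·168 = 249 + 1048 + 504 = 1801
Weight total: 1 + 2 + 3 = 6
WMA = 1801 / 6 = 300.167

300.167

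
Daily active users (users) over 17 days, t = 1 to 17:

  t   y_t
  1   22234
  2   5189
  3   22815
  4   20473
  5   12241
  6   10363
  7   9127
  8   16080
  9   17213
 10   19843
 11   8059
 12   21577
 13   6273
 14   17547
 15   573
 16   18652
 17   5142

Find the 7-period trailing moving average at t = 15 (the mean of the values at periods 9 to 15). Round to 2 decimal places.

Sum of periods 9–15: 17213 + 19843 + 8059 + 21577 + 6273 + 17547 + 573 = 91085
Divide by 7: 91085 / 7 = 13012.14

13012.14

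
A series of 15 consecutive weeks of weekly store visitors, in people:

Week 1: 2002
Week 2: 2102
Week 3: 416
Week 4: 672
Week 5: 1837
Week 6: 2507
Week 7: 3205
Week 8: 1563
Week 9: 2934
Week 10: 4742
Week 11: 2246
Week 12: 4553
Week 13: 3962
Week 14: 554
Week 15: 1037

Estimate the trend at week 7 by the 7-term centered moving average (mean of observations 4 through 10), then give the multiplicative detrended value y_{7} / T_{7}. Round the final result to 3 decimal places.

1.285

Trend T_7 = (672 + 1837 + 2507 + 3205 + 1563 + 2934 + 4742) / 7 = 17460/7 = 2494.28571
Ratio to trend: 3205 / 2494.28571 = 1.285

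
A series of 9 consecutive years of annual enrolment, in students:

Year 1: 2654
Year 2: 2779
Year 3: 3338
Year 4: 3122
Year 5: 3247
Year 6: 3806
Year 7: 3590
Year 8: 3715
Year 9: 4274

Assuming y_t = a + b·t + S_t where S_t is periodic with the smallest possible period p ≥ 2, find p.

First differences y_{t+1} − y_t: 125, 559, -216, 125, 559, -216, 125, 559, …
The difference pattern repeats every 3 terms and not for any smaller step, so p = 3.

3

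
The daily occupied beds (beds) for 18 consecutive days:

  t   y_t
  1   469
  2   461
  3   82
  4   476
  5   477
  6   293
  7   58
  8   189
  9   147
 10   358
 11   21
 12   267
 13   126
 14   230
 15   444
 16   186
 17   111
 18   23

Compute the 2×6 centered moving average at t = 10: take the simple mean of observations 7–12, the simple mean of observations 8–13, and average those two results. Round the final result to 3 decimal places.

Sum over 7–12: 58 + 189 + 147 + 358 + 21 + 267 = 1040
Sum over 8–13: 189 + 147 + 358 + 21 + 267 + 126 = 1108
CMA at t=10 = (1040 + 1108) / (2·6) = 2148 / 12 = 179.000

179.000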